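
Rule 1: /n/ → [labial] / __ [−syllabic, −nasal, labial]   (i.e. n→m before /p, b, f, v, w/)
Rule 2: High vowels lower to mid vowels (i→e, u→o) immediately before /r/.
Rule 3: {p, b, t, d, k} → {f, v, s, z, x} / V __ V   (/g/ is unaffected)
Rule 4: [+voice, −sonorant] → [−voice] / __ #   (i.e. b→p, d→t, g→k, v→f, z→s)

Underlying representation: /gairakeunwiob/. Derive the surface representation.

gaeraxeumwiop

Rule 1 (nasal place assimilation): /n/ precedes the labial consonant /w/, so it assimilates in place to [m]. /gairakeunwiob/ → gairakeumwiob.
Rule 2 (pre-rhotic lowering): /i/ is a high vowel immediately before /r/, so it lowers to [e]. /gairakeumwiob/ → gaerakeumwiob.
Rule 3 (intervocalic spirantization): /k/ is a stop between vowels /a/ and /e/, so it spirantizes to the fricative [x]. /gaerakeumwiob/ → gaeraxeumwiob.
Rule 4 (final devoicing): /b/ is a voiced obstruent in word-final position, so it devoices to [p]. /gaeraxeumwiob/ → gaeraxeumwiop.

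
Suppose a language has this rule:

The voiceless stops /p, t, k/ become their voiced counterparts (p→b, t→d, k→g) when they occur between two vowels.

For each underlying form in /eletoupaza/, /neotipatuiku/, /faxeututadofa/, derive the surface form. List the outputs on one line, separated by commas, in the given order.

eledoubaza, neodibaduigu, faxeududadofa

/eletoupaza/: /t/ is a voiceless stop between vowels /e/ and /o/, so it voices to [d]. /p/ is a voiceless stop between vowels /u/ and /a/, so it voices to [b]. → [eledoubaza].
/neotipatuiku/: /t/ is a voiceless stop between vowels /o/ and /i/, so it voices to [d]. /p/ is a voiceless stop between vowels /i/ and /a/, so it voices to [b]. /t/ is a voiceless stop between vowels /a/ and /u/, so it voices to [d]. /k/ is a voiceless stop between vowels /i/ and /u/, so it voices to [g]. → [neodibaduigu].
/faxeututadofa/: /t/ is a voiceless stop between vowels /u/ and /u/, so it voices to [d]. /t/ is a voiceless stop between vowels /u/ and /a/, so it voices to [d]. → [faxeududadofa].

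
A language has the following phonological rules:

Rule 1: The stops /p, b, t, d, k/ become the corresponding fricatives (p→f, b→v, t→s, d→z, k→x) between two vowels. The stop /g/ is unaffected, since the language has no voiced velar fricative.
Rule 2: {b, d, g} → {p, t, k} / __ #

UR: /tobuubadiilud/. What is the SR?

tovuuvaziilut

Rule 1 (intervocalic spirantization): /b/ is a stop between vowels /o/ and /u/, so it spirantizes to the fricative [v]. /b/ is a stop between vowels /u/ and /a/, so it spirantizes to the fricative [v]. /d/ is a stop between vowels /a/ and /i/, so it spirantizes to the fricative [z]. /tobuubadiilud/ → tovuuvaziilud.
Rule 2 (final devoicing): /d/ is a voiced stop in word-final position, so it devoices to [t]. /tovuuvaziilud/ → tovuuvaziilut.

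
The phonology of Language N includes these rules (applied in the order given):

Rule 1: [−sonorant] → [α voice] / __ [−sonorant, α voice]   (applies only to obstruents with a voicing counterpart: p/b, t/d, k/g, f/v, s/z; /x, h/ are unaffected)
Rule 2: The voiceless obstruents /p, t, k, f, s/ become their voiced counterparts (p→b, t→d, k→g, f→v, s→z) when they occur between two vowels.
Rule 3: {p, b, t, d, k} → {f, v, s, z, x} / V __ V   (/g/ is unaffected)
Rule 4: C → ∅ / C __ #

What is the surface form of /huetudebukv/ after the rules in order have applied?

huezuzevug

Rule 1 (regressive voicing assimilation): /k/ precedes the voiced obstruent /v/, so it voices to [g] by assimilation. /huetudebukv/ → huetudebugv.
Rule 2 (intervocalic voicing): /t/ is a voiceless obstruent between vowels /e/ and /u/, so it voices to [d]. /huetudebugv/ → huedudebugv.
Rule 3 (intervocalic spirantization): /d/ is a stop between vowels /e/ and /u/, so it spirantizes to the fricative [z]. /d/ is a stop between vowels /u/ and /e/, so it spirantizes to the fricative [z]. /b/ is a stop between vowels /e/ and /u/, so it spirantizes to the fricative [v]. /huedudebugv/ → huezuzevugv.
Rule 4 (final cluster simplification): /v/ is the second consonant of a word-final cluster /gv/, so it deletes. /huezuzevugv/ → huezuzevug.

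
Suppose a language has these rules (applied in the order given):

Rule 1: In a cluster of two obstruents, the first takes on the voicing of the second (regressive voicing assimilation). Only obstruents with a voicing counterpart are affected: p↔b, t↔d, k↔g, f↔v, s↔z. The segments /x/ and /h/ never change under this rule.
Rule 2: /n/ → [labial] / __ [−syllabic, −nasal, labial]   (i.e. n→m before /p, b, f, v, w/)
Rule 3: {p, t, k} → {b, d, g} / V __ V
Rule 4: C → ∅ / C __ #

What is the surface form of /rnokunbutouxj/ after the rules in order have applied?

Rule 1 (regressive voicing assimilation): no segment meets the environment; /rnokunbutouxj/ is unchanged.
Rule 2 (nasal place assimilation): /n/ precedes the labial consonant /b/, so it assimilates in place to [m]. /rnokunbutouxj/ → rnokumbutouxj.
Rule 3 (intervocalic voicing): /k/ is a voiceless stop between vowels /o/ and /u/, so it voices to [g]. /t/ is a voiceless stop between vowels /u/ and /o/, so it voices to [d]. /rnokumbutouxj/ → rnogumbudouxj.
Rule 4 (final cluster simplification): /j/ is the second consonant of a word-final cluster /xj/, so it deletes. /rnogumbudouxj/ → rnogumbudoux.

rnogumbudoux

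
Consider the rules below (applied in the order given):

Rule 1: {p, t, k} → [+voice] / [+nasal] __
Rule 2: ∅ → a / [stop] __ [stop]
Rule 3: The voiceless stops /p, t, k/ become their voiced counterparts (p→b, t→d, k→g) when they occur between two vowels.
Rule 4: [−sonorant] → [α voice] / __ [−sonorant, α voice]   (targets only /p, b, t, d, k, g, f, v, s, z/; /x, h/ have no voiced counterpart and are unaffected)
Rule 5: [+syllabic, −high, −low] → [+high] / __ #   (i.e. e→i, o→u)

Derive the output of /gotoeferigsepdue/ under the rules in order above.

godoeferiksebadui

Rule 1 (post-nasal voicing): no segment meets the environment; /gotoeferigsepdue/ is unchanged.
Rule 2 (stop-cluster a-epenthesis): /p/ and /d/ form a stop–stop cluster, so [a] is inserted between them. /gotoeferigsepdue/ → gotoeferigsepadue.
Rule 3 (intervocalic voicing): /t/ is a voiceless stop between vowels /o/ and /o/, so it voices to [d]. /p/ is a voiceless stop between vowels /e/ and /a/, so it voices to [b]. /gotoeferigsepadue/ → godoeferigsebadue.
Rule 4 (regressive voicing assimilation): /g/ precedes the voiceless obstruent /s/, so it devoices to [k] by assimilation. /godoeferigsebadue/ → godoeferiksebadue.
Rule 5 (final vowel raising): /e/ is a mid vowel in word-final position, so it raises to [i]. /godoeferiksebadue/ → godoeferiksebadui.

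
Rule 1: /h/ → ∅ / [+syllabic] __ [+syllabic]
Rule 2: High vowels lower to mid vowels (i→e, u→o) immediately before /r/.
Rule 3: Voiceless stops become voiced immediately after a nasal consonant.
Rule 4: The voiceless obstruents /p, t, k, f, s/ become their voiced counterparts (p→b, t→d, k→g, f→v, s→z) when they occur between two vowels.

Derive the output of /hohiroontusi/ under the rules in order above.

Rule 1 (intervocalic h-deletion): /h/ occurs between vowels /o/ and /i/, so it deletes. /hohiroontusi/ → hoiroontusi.
Rule 2 (pre-rhotic lowering): /i/ is a high vowel immediately before /r/, so it lowers to [e]. /hoiroontusi/ → hoeroontusi.
Rule 3 (post-nasal voicing): /t/ is a voiceless stop immediately after the nasal /n/, so it voices to [d]. /hoeroontusi/ → hoeroondusi.
Rule 4 (intervocalic voicing): /s/ is a voiceless obstruent between vowels /u/ and /i/, so it voices to [z]. /hoeroondusi/ → hoeroonduzi.

hoeroonduzi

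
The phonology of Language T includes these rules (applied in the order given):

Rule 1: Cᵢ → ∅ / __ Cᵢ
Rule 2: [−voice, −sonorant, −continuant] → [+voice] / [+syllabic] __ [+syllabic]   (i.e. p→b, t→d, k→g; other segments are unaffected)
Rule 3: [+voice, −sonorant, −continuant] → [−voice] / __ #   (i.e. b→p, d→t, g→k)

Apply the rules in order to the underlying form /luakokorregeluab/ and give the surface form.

Rule 1 (degemination): /rr/ is a geminate; the first /r/ deletes. /luakokorregeluab/ → luakokoregeluab.
Rule 2 (intervocalic voicing): /k/ is a voiceless stop between vowels /a/ and /o/, so it voices to [g]. /k/ is a voiceless stop between vowels /o/ and /o/, so it voices to [g]. /luakokoregeluab/ → luagogoregeluab.
Rule 3 (final devoicing): /b/ is a voiced stop in word-final position, so it devoices to [p]. /luagogoregeluab/ → luagogoregeluap.

luagogoregeluap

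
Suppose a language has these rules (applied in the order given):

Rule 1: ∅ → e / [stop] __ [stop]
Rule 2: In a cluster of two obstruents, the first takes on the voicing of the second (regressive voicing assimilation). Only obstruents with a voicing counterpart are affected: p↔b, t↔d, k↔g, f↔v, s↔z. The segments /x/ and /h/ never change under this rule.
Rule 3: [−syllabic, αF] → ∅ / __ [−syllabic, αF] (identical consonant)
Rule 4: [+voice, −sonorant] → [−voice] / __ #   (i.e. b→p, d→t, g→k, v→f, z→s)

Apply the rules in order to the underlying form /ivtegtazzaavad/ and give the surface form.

Rule 1 (stop-cluster e-epenthesis): /g/ and /t/ form a stop–stop cluster, so [e] is inserted between them. /ivtegtazzaavad/ → ivtegetazzaavad.
Rule 2 (regressive voicing assimilation): /v/ precedes the voiceless obstruent /t/, so it devoices to [f] by assimilation. /ivtegetazzaavad/ → iftegetazzaavad.
Rule 3 (degemination): /zz/ is a geminate; the first /z/ deletes. /iftegetazzaavad/ → iftegetazaavad.
Rule 4 (final devoicing): /d/ is a voiced obstruent in word-final position, so it devoices to [t]. /iftegetazaavad/ → iftegetazaavat.

iftegetazaavat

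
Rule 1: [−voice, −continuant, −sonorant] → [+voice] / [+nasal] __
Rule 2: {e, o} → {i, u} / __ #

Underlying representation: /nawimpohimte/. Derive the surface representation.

Rule 1 (post-nasal voicing): /p/ is a voiceless stop immediately after the nasal /m/, so it voices to [b]. /t/ is a voiceless stop immediately after the nasal /m/, so it voices to [d]. /nawimpohimte/ → nawimbohimde.
Rule 2 (final vowel raising): /e/ is a mid vowel in word-final position, so it raises to [i]. /nawimbohimde/ → nawimbohimdi.

nawimbohimdi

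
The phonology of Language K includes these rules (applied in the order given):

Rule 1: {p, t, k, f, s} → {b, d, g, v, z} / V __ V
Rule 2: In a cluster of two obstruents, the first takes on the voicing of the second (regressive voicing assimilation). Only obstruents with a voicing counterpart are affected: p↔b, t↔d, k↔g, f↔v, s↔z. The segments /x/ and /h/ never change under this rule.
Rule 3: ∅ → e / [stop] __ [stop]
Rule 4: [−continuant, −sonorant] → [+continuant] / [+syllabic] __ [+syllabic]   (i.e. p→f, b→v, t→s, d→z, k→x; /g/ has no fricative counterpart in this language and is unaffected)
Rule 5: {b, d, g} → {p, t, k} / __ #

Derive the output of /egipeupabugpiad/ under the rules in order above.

egiveuvavuxefiat

Rule 1 (intervocalic voicing): /p/ is a voiceless obstruent between vowels /i/ and /e/, so it voices to [b]. /p/ is a voiceless obstruent between vowels /u/ and /a/, so it voices to [b]. /egipeupabugpiad/ → egibeubabugpiad.
Rule 2 (regressive voicing assimilation): /g/ precedes the voiceless obstruent /p/, so it devoices to [k] by assimilation. /egibeubabugpiad/ → egibeubabukpiad.
Rule 3 (stop-cluster e-epenthesis): /k/ and /p/ form a stop–stop cluster, so [e] is inserted between them. /egibeubabukpiad/ → egibeubabukepiad.
Rule 4 (intervocalic spirantization): /b/ is a stop between vowels /i/ and /e/, so it spirantizes to the fricative [v]. /b/ is a stop between vowels /u/ and /a/, so it spirantizes to the fricative [v]. /b/ is a stop between vowels /a/ and /u/, so it spirantizes to the fricative [v]. /k/ is a stop between vowels /u/ and /e/, so it spirantizes to the fricative [x]. /p/ is a stop between vowels /e/ and /i/, so it spirantizes to the fricative [f]. /egibeubabukepiad/ → egiveuvavuxefiad.
Rule 5 (final devoicing): /d/ is a voiced stop in word-final position, so it devoices to [t]. /egiveuvavuxefiad/ → egiveuvavuxefiat.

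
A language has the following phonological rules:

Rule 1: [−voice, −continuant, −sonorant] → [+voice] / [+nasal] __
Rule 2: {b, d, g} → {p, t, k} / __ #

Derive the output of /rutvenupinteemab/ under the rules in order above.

rutvenupindeemap

Rule 1 (post-nasal voicing): /t/ is a voiceless stop immediately after the nasal /n/, so it voices to [d]. /rutvenupinteemab/ → rutvenupindeemab.
Rule 2 (final devoicing): /b/ is a voiced stop in word-final position, so it devoices to [p]. /rutvenupindeemab/ → rutvenupindeemap.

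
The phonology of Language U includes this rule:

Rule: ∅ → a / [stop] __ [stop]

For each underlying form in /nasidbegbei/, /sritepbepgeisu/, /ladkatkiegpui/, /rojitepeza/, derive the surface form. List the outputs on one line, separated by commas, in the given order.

/nasidbegbei/: /d/ and /b/ form a stop–stop cluster, so [a] is inserted between them. /g/ and /b/ form a stop–stop cluster, so [a] is inserted between them. → [nasidabegabei].
/sritepbepgeisu/: /p/ and /b/ form a stop–stop cluster, so [a] is inserted between them. /p/ and /g/ form a stop–stop cluster, so [a] is inserted between them. → [sritepabepageisu].
/ladkatkiegpui/: /d/ and /k/ form a stop–stop cluster, so [a] is inserted between them. /t/ and /k/ form a stop–stop cluster, so [a] is inserted between them. /g/ and /p/ form a stop–stop cluster, so [a] is inserted between them. → [ladakatakiegapui].
/rojitepeza/: the rule's environment is not met; surfaces unchanged as [rojitepeza].

nasidabegabei, sritepabepageisu, ladakatakiegapui, rojitepeza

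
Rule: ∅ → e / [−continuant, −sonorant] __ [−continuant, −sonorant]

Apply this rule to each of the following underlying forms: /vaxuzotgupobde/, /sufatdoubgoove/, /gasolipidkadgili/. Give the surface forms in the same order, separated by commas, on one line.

vaxuzotegupobede, sufatedoubegoove, gasolipidekadegili

/vaxuzotgupobde/: /t/ and /g/ form a stop–stop cluster, so [e] is inserted between them. /b/ and /d/ form a stop–stop cluster, so [e] is inserted between them. → [vaxuzotegupobede].
/sufatdoubgoove/: /t/ and /d/ form a stop–stop cluster, so [e] is inserted between them. /b/ and /g/ form a stop–stop cluster, so [e] is inserted between them. → [sufatedoubegoove].
/gasolipidkadgili/: /d/ and /k/ form a stop–stop cluster, so [e] is inserted between them. /d/ and /g/ form a stop–stop cluster, so [e] is inserted between them. → [gasolipidekadegili].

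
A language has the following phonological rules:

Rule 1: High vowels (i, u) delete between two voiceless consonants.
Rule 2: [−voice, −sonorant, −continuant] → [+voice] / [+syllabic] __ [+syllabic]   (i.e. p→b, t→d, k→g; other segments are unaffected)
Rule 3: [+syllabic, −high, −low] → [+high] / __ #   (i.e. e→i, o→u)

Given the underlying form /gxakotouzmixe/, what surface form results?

gxagodouzmixi

Rule 1 (high vowel syncope): no segment meets the environment; /gxakotouzmixe/ is unchanged.
Rule 2 (intervocalic voicing): /k/ is a voiceless stop between vowels /a/ and /o/, so it voices to [g]. /t/ is a voiceless stop between vowels /o/ and /o/, so it voices to [d]. /gxakotouzmixe/ → gxagodouzmixe.
Rule 3 (final vowel raising): /e/ is a mid vowel in word-final position, so it raises to [i]. /gxagodouzmixe/ → gxagodouzmixi.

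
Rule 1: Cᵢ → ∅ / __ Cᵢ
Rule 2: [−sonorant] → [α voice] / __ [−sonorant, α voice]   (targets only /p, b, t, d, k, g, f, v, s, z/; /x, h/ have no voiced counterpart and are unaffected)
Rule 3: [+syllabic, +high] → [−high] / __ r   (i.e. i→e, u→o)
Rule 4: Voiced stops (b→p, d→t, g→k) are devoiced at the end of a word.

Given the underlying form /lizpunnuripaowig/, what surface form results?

lispunoripaowik

Rule 1 (degemination): /nn/ is a geminate; the first /n/ deletes. /lizpunnuripaowig/ → lizpunuripaowig.
Rule 2 (regressive voicing assimilation): /z/ precedes the voiceless obstruent /p/, so it devoices to [s] by assimilation. /lizpunuripaowig/ → lispunuripaowig.
Rule 3 (pre-rhotic lowering): /u/ is a high vowel immediately before /r/, so it lowers to [o]. /lispunuripaowig/ → lispunoripaowig.
Rule 4 (final devoicing): /g/ is a voiced stop in word-final position, so it devoices to [k]. /lispunoripaowig/ → lispunoripaowik.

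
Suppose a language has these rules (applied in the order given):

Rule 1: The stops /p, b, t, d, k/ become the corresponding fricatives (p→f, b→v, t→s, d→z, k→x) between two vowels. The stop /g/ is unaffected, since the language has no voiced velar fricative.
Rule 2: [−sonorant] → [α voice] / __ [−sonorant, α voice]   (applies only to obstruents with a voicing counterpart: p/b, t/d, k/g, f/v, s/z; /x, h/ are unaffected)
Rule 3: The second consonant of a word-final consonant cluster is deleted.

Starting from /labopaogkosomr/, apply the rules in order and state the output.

lavofaokkosom

Rule 1 (intervocalic spirantization): /b/ is a stop between vowels /a/ and /o/, so it spirantizes to the fricative [v]. /p/ is a stop between vowels /o/ and /a/, so it spirantizes to the fricative [f]. /labopaogkosomr/ → lavofaogkosomr.
Rule 2 (regressive voicing assimilation): /g/ precedes the voiceless obstruent /k/, so it devoices to [k] by assimilation. /lavofaogkosomr/ → lavofaokkosomr.
Rule 3 (final cluster simplification): /r/ is the second consonant of a word-final cluster /mr/, so it deletes. /lavofaokkosomr/ → lavofaokkosom.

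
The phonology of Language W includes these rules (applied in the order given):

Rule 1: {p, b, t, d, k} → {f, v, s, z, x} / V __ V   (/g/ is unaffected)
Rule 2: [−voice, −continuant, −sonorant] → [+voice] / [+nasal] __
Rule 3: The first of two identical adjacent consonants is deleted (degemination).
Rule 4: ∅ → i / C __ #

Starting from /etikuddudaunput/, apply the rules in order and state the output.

Rule 1 (intervocalic spirantization): /t/ is a stop between vowels /e/ and /i/, so it spirantizes to the fricative [s]. /k/ is a stop between vowels /i/ and /u/, so it spirantizes to the fricative [x]. /d/ is a stop between vowels /u/ and /a/, so it spirantizes to the fricative [z]. /etikuddudaunput/ → esixudduzaunput.
Rule 2 (post-nasal voicing): /p/ is a voiceless stop immediately after the nasal /n/, so it voices to [b]. /esixudduzaunput/ → esixudduzaunbut.
Rule 3 (degemination): /dd/ is a geminate; the first /d/ deletes. /esixudduzaunbut/ → esixuduzaunbut.
Rule 4 (final i-epenthesis): the form ends in the consonant /t/, so [i] is inserted word-finally. /esixuduzaunbut/ → esixuduzaunbuti.

esixuduzaunbuti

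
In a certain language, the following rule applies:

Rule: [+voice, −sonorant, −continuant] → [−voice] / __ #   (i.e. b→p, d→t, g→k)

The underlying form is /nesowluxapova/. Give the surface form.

No segment of /nesowluxapova/ meets the structural description of the rule, so the form surfaces unchanged.

nesowluxapova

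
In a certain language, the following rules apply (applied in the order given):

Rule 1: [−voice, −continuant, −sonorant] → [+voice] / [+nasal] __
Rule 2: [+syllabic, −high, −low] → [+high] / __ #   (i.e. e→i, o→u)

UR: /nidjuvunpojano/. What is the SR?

nidjuvunbojanu

Rule 1 (post-nasal voicing): /p/ is a voiceless stop immediately after the nasal /n/, so it voices to [b]. /nidjuvunpojano/ → nidjuvunbojano.
Rule 2 (final vowel raising): /o/ is a mid vowel in word-final position, so it raises to [u]. /nidjuvunbojano/ → nidjuvunbojanu.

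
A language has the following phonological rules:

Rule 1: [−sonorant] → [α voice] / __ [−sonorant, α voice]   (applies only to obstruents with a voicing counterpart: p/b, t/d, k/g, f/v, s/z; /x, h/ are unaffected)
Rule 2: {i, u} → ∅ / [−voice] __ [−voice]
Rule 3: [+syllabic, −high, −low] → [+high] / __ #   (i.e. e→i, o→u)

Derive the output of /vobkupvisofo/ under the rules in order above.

vopkubvisofu

Rule 1 (regressive voicing assimilation): /b/ precedes the voiceless obstruent /k/, so it devoices to [p] by assimilation. /p/ precedes the voiced obstruent /v/, so it voices to [b] by assimilation. /vobkupvisofo/ → vopkubvisofo.
Rule 2 (high vowel syncope): no segment meets the environment; /vopkubvisofo/ is unchanged.
Rule 3 (final vowel raising): /o/ is a mid vowel in word-final position, so it raises to [u]. /vopkubvisofo/ → vopkubvisofu.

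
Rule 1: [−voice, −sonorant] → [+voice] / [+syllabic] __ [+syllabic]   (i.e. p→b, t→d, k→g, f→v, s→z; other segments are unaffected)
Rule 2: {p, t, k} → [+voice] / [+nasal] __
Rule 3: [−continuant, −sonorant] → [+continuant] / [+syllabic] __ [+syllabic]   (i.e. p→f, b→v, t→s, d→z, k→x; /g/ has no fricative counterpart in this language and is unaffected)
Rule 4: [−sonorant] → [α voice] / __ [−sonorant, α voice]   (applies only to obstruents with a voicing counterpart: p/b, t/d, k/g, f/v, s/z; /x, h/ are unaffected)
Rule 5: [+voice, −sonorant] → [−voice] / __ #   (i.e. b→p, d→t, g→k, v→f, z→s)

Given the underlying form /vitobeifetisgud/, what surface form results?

Rule 1 (intervocalic voicing): /t/ is a voiceless obstruent between vowels /i/ and /o/, so it voices to [d]. /f/ is a voiceless obstruent between vowels /i/ and /e/, so it voices to [v]. /t/ is a voiceless obstruent between vowels /e/ and /i/, so it voices to [d]. /vitobeifetisgud/ → vidobeivedisgud.
Rule 2 (post-nasal voicing): no segment meets the environment; /vidobeivedisgud/ is unchanged.
Rule 3 (intervocalic spirantization): /d/ is a stop between vowels /i/ and /o/, so it spirantizes to the fricative [z]. /b/ is a stop between vowels /o/ and /e/, so it spirantizes to the fricative [v]. /d/ is a stop between vowels /e/ and /i/, so it spirantizes to the fricative [z]. /vidobeivedisgud/ → vizoveivezisgud.
Rule 4 (regressive voicing assimilation): /s/ precedes the voiced obstruent /g/, so it voices to [z] by assimilation. /vizoveivezisgud/ → vizoveivezizgud.
Rule 5 (final devoicing): /d/ is a voiced obstruent in word-final position, so it devoices to [t]. /vizoveivezizgud/ → vizoveivezizgut.

vizoveivezizgut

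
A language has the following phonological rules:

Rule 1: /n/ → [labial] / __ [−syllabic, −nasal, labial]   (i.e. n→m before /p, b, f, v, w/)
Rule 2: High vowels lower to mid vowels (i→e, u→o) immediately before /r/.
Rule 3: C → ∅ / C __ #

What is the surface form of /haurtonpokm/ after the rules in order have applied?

haortompok

Rule 1 (nasal place assimilation): /n/ precedes the labial consonant /p/, so it assimilates in place to [m]. /haurtonpokm/ → haurtompokm.
Rule 2 (pre-rhotic lowering): /u/ is a high vowel immediately before /r/, so it lowers to [o]. /haurtompokm/ → haortompokm.
Rule 3 (final cluster simplification): /m/ is the second consonant of a word-final cluster /km/, so it deletes. /haortompokm/ → haortompok.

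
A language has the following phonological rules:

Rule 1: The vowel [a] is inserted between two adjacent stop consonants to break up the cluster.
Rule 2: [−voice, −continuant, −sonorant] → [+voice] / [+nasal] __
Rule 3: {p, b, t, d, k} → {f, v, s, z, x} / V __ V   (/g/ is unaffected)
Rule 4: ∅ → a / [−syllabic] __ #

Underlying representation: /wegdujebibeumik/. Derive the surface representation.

wegazujeviveumika

Rule 1 (stop-cluster a-epenthesis): /g/ and /d/ form a stop–stop cluster, so [a] is inserted between them. /wegdujebibeumik/ → wegadujebibeumik.
Rule 2 (post-nasal voicing): no segment meets the environment; /wegadujebibeumik/ is unchanged.
Rule 3 (intervocalic spirantization): /d/ is a stop between vowels /a/ and /u/, so it spirantizes to the fricative [z]. /b/ is a stop between vowels /e/ and /i/, so it spirantizes to the fricative [v]. /b/ is a stop between vowels /i/ and /e/, so it spirantizes to the fricative [v]. /wegadujebibeumik/ → wegazujeviveumik.
Rule 4 (final a-epenthesis): the form ends in the consonant /k/, so [a] is inserted word-finally. /wegazujeviveumik/ → wegazujeviveumika.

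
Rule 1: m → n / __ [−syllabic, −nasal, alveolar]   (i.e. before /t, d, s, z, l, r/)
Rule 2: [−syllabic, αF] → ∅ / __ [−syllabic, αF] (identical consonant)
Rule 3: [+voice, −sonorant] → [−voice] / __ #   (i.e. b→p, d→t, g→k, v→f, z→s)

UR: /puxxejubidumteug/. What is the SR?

Rule 1 (nasal place assimilation): /m/ precedes the alveolar consonant /t/, so it assimilates in place to [n]. /puxxejubidumteug/ → puxxejubidunteug.
Rule 2 (degemination): /xx/ is a geminate; the first /x/ deletes. /puxxejubidunteug/ → puxejubidunteug.
Rule 3 (final devoicing): /g/ is a voiced obstruent in word-final position, so it devoices to [k]. /puxejubidunteug/ → puxejubidunteuk.

puxejubidunteuk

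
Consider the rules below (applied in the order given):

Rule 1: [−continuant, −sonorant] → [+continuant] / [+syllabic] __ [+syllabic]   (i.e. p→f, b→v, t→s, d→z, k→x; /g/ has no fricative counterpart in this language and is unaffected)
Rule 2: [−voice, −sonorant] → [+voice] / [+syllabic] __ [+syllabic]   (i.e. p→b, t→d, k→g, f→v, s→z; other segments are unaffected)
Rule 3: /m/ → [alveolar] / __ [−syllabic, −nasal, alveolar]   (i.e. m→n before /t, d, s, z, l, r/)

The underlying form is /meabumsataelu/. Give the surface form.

Rule 1 (intervocalic spirantization): /b/ is a stop between vowels /a/ and /u/, so it spirantizes to the fricative [v]. /t/ is a stop between vowels /a/ and /a/, so it spirantizes to the fricative [s]. /meabumsataelu/ → meavumsasaelu.
Rule 2 (intervocalic voicing): /s/ is a voiceless obstruent between vowels /a/ and /a/, so it voices to [z]. /meavumsasaelu/ → meavumsazaelu.
Rule 3 (nasal place assimilation): /m/ precedes the alveolar consonant /s/, so it assimilates in place to [n]. /meavumsazaelu/ → meavunsazaelu.

meavunsazaelu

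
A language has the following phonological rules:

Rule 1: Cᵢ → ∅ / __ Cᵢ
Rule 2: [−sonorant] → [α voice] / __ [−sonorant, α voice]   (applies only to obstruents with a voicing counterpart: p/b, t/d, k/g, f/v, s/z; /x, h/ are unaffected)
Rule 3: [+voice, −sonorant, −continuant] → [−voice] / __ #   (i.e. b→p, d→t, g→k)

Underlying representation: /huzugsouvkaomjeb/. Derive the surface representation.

huzuksoufkaomjep

Rule 1 (degemination): no segment meets the environment; /huzugsouvkaomjeb/ is unchanged.
Rule 2 (regressive voicing assimilation): /g/ precedes the voiceless obstruent /s/, so it devoices to [k] by assimilation. /v/ precedes the voiceless obstruent /k/, so it devoices to [f] by assimilation. /huzugsouvkaomjeb/ → huzuksoufkaomjeb.
Rule 3 (final devoicing): /b/ is a voiced stop in word-final position, so it devoices to [p]. /huzuksoufkaomjeb/ → huzuksoufkaomjep.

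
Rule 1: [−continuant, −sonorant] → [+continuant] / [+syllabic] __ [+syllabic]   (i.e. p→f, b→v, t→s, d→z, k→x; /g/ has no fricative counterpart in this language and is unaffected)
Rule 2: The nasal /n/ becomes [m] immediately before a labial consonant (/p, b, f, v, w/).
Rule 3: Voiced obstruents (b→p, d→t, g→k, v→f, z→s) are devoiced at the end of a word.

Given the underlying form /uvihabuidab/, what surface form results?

Rule 1 (intervocalic spirantization): /b/ is a stop between vowels /a/ and /u/, so it spirantizes to the fricative [v]. /d/ is a stop between vowels /i/ and /a/, so it spirantizes to the fricative [z]. /uvihabuidab/ → uvihavuizab.
Rule 2 (nasal place assimilation): no segment meets the environment; /uvihavuizab/ is unchanged.
Rule 3 (final devoicing): /b/ is a voiced obstruent in word-final position, so it devoices to [p]. /uvihavuizab/ → uvihavuizap.

uvihavuizap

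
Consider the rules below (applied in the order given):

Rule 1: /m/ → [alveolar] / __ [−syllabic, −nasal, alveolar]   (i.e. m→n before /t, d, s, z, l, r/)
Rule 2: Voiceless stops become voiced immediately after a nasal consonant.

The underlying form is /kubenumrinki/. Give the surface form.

kubenunringi

Rule 1 (nasal place assimilation): /m/ precedes the alveolar consonant /r/, so it assimilates in place to [n]. /kubenumrinki/ → kubenunrinki.
Rule 2 (post-nasal voicing): /k/ is a voiceless stop immediately after the nasal /n/, so it voices to [g]. /kubenunrinki/ → kubenunringi.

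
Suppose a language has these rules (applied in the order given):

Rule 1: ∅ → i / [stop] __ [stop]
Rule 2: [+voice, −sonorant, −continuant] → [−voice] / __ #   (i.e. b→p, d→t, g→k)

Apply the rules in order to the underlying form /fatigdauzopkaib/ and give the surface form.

fatigidauzopikaip

Rule 1 (stop-cluster i-epenthesis): /g/ and /d/ form a stop–stop cluster, so [i] is inserted between them. /p/ and /k/ form a stop–stop cluster, so [i] is inserted between them. /fatigdauzopkaib/ → fatigidauzopikaib.
Rule 2 (final devoicing): /b/ is a voiced stop in word-final position, so it devoices to [p]. /fatigidauzopikaib/ → fatigidauzopikaip.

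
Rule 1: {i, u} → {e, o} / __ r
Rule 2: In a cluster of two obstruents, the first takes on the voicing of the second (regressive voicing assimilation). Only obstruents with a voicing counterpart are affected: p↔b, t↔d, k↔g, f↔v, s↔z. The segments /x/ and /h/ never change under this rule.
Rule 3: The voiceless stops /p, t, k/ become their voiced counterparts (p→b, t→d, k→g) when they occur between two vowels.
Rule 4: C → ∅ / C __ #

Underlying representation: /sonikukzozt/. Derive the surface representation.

sonigugzos

Rule 1 (pre-rhotic lowering): no segment meets the environment; /sonikukzozt/ is unchanged.
Rule 2 (regressive voicing assimilation): /k/ precedes the voiced obstruent /z/, so it voices to [g] by assimilation. /z/ precedes the voiceless obstruent /t/, so it devoices to [s] by assimilation. /sonikukzozt/ → sonikugzost.
Rule 3 (intervocalic voicing): /k/ is a voiceless stop between vowels /i/ and /u/, so it voices to [g]. /sonikugzost/ → sonigugzost.
Rule 4 (final cluster simplification): /t/ is the second consonant of a word-final cluster /st/, so it deletes. /sonigugzost/ → sonigugzos.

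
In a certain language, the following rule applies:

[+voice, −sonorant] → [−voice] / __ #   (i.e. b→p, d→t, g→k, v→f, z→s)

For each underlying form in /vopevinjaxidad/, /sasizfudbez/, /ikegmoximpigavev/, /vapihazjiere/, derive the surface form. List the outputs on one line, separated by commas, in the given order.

/vopevinjaxidad/: /d/ is a voiced obstruent in word-final position, so it devoices to [t]. → [vopevinjaxidat].
/sasizfudbez/: /z/ is a voiced obstruent in word-final position, so it devoices to [s]. → [sasizfudbes].
/ikegmoximpigavev/: /v/ is a voiced obstruent in word-final position, so it devoices to [f]. → [ikegmoximpigavef].
/vapihazjiere/: the rule's environment is not met; surfaces unchanged as [vapihazjiere].

vopevinjaxidat, sasizfudbes, ikegmoximpigavef, vapihazjiere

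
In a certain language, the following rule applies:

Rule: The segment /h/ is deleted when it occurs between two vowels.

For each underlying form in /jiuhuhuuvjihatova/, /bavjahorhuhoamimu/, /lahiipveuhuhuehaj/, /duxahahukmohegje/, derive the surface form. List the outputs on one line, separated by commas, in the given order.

/jiuhuhuuvjihatova/: /h/ occurs between vowels /u/ and /u/, so it deletes. /h/ occurs between vowels /u/ and /u/, so it deletes. /h/ occurs between vowels /i/ and /a/, so it deletes. → [jiuuuuvjiatova].
/bavjahorhuhoamimu/: /h/ occurs between vowels /a/ and /o/, so it deletes. /h/ occurs between vowels /u/ and /o/, so it deletes. → [bavjaorhuoamimu].
/lahiipveuhuhuehaj/: /h/ occurs between vowels /a/ and /i/, so it deletes. /h/ occurs between vowels /u/ and /u/, so it deletes. /h/ occurs between vowels /u/ and /u/, so it deletes. /h/ occurs between vowels /e/ and /a/, so it deletes. → [laiipveuuueaj].
/duxahahukmohegje/: /h/ occurs between vowels /a/ and /a/, so it deletes. /h/ occurs between vowels /a/ and /u/, so it deletes. /h/ occurs between vowels /o/ and /e/, so it deletes. → [duxaaukmoegje].

jiuuuuvjiatova, bavjaorhuoamimu, laiipveuuueaj, duxaaukmoegje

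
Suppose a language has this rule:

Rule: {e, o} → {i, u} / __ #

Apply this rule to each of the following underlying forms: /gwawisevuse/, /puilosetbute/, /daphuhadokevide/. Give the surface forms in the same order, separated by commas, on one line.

gwawisevusi, puilosetbuti, daphuhadokevidi

/gwawisevuse/: /e/ is a mid vowel in word-final position, so it raises to [i]. → [gwawisevusi].
/puilosetbute/: /e/ is a mid vowel in word-final position, so it raises to [i]. → [puilosetbuti].
/daphuhadokevide/: /e/ is a mid vowel in word-final position, so it raises to [i]. → [daphuhadokevidi].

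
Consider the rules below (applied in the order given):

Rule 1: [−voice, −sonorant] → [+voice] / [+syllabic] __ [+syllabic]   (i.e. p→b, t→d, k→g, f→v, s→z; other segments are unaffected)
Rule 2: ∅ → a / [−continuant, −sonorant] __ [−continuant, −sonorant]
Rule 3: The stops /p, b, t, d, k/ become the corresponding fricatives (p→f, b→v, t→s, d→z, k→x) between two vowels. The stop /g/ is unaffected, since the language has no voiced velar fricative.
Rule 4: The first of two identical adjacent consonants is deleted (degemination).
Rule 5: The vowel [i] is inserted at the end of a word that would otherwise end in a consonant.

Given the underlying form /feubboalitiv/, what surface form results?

Rule 1 (intervocalic voicing): /t/ is a voiceless obstruent between vowels /i/ and /i/, so it voices to [d]. /feubboalitiv/ → feubboalidiv.
Rule 2 (stop-cluster a-epenthesis): /b/ and /b/ form a stop–stop cluster, so [a] is inserted between them. /feubboalidiv/ → feubaboalidiv.
Rule 3 (intervocalic spirantization): /b/ is a stop between vowels /u/ and /a/, so it spirantizes to the fricative [v]. /b/ is a stop between vowels /a/ and /o/, so it spirantizes to the fricative [v]. /d/ is a stop between vowels /i/ and /i/, so it spirantizes to the fricative [z]. /feubaboalidiv/ → feuvavoaliziv.
Rule 4 (degemination): no segment meets the environment; /feuvavoaliziv/ is unchanged.
Rule 5 (final i-epenthesis): the form ends in the consonant /v/, so [i] is inserted word-finally. /feuvavoaliziv/ → feuvavoalizivi.

feuvavoalizivi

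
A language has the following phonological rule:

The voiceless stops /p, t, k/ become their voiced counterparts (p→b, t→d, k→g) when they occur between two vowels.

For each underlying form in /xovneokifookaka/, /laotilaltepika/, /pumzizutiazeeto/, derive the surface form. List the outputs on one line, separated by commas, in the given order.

/xovneokifookaka/: /k/ is a voiceless stop between vowels /o/ and /i/, so it voices to [g]. /k/ is a voiceless stop between vowels /o/ and /a/, so it voices to [g]. /k/ is a voiceless stop between vowels /a/ and /a/, so it voices to [g]. → [xovneogifoogaga].
/laotilaltepika/: /t/ is a voiceless stop between vowels /o/ and /i/, so it voices to [d]. /p/ is a voiceless stop between vowels /e/ and /i/, so it voices to [b]. /k/ is a voiceless stop between vowels /i/ and /a/, so it voices to [g]. → [laodilaltebiga].
/pumzizutiazeeto/: /t/ is a voiceless stop between vowels /u/ and /i/, so it voices to [d]. /t/ is a voiceless stop between vowels /e/ and /o/, so it voices to [d]. → [pumzizudiazeedo].

xovneogifoogaga, laodilaltebiga, pumzizudiazeedo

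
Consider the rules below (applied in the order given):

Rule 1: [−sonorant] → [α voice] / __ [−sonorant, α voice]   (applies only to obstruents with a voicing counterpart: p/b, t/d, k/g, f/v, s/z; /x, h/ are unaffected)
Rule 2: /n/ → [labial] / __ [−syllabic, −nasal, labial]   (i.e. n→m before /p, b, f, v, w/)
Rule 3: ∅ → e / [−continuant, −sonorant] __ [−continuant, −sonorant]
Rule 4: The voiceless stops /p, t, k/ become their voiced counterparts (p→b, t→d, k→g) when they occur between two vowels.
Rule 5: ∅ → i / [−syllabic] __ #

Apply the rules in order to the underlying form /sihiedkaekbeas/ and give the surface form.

sihiedegaegebeasi

Rule 1 (regressive voicing assimilation): /d/ precedes the voiceless obstruent /k/, so it devoices to [t] by assimilation. /k/ precedes the voiced obstruent /b/, so it voices to [g] by assimilation. /sihiedkaekbeas/ → sihietkaegbeas.
Rule 2 (nasal place assimilation): no segment meets the environment; /sihietkaegbeas/ is unchanged.
Rule 3 (stop-cluster e-epenthesis): /t/ and /k/ form a stop–stop cluster, so [e] is inserted between them. /g/ and /b/ form a stop–stop cluster, so [e] is inserted between them. /sihietkaegbeas/ → sihietekaegebeas.
Rule 4 (intervocalic voicing): /t/ is a voiceless stop between vowels /e/ and /e/, so it voices to [d]. /k/ is a voiceless stop between vowels /e/ and /a/, so it voices to [g]. /sihietekaegebeas/ → sihiedegaegebeas.
Rule 5 (final i-epenthesis): the form ends in the consonant /s/, so [i] is inserted word-finally. /sihiedegaegebeas/ → sihiedegaegebeasi.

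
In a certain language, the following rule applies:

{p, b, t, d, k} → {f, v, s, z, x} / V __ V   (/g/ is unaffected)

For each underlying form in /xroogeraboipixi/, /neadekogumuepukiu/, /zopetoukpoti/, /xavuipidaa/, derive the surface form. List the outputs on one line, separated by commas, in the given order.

xroogeravoifixi, neazexogumuefuxiu, zofesoukposi, xavuifizaa

/xroogeraboipixi/: /b/ is a stop between vowels /a/ and /o/, so it spirantizes to the fricative [v]. /p/ is a stop between vowels /i/ and /i/, so it spirantizes to the fricative [f]. → [xroogeravoifixi].
/neadekogumuepukiu/: /d/ is a stop between vowels /a/ and /e/, so it spirantizes to the fricative [z]. /k/ is a stop between vowels /e/ and /o/, so it spirantizes to the fricative [x]. /p/ is a stop between vowels /e/ and /u/, so it spirantizes to the fricative [f]. /k/ is a stop between vowels /u/ and /i/, so it spirantizes to the fricative [x]. → [neazexogumuefuxiu].
/zopetoukpoti/: /p/ is a stop between vowels /o/ and /e/, so it spirantizes to the fricative [f]. /t/ is a stop between vowels /e/ and /o/, so it spirantizes to the fricative [s]. /t/ is a stop between vowels /o/ and /i/, so it spirantizes to the fricative [s]. → [zofesoukposi].
/xavuipidaa/: /p/ is a stop between vowels /i/ and /i/, so it spirantizes to the fricative [f]. /d/ is a stop between vowels /i/ and /a/, so it spirantizes to the fricative [z]. → [xavuifizaa].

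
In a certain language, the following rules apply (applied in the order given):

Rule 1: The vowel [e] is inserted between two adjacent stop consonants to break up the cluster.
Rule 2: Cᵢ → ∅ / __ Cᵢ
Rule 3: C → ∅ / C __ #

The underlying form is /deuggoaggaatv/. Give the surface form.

Rule 1 (stop-cluster e-epenthesis): /g/ and /g/ form a stop–stop cluster, so [e] is inserted between them. /g/ and /g/ form a stop–stop cluster, so [e] is inserted between them. /deuggoaggaatv/ → deugegoagegaatv.
Rule 2 (degemination): no segment meets the environment; /deugegoagegaatv/ is unchanged.
Rule 3 (final cluster simplification): /v/ is the second consonant of a word-final cluster /tv/, so it deletes. /deugegoagegaatv/ → deugegoagegaat.

deugegoagegaat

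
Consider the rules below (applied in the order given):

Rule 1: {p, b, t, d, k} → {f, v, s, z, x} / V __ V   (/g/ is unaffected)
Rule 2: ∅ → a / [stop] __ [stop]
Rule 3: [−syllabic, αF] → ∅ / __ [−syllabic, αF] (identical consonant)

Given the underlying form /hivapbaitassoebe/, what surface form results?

hivapabaisasoeve

Rule 1 (intervocalic spirantization): /t/ is a stop between vowels /i/ and /a/, so it spirantizes to the fricative [s]. /b/ is a stop between vowels /e/ and /e/, so it spirantizes to the fricative [v]. /hivapbaitassoebe/ → hivapbaisassoeve.
Rule 2 (stop-cluster a-epenthesis): /p/ and /b/ form a stop–stop cluster, so [a] is inserted between them. /hivapbaisassoeve/ → hivapabaisassoeve.
Rule 3 (degemination): /ss/ is a geminate; the first /s/ deletes. /hivapabaisassoeve/ → hivapabaisasoeve.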